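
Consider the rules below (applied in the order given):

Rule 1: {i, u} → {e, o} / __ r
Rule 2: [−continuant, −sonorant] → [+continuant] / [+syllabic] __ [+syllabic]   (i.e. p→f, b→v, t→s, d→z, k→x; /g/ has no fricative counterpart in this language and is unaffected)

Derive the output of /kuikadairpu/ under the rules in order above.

kuixazaerpu

Rule 1 (pre-rhotic lowering): /i/ is a high vowel immediately before /r/, so it lowers to [e]. /kuikadairpu/ → kuikadaerpu.
Rule 2 (intervocalic spirantization): /k/ is a stop between vowels /i/ and /a/, so it spirantizes to the fricative [x]. /d/ is a stop between vowels /a/ and /a/, so it spirantizes to the fricative [z]. /kuikadaerpu/ → kuixazaerpu.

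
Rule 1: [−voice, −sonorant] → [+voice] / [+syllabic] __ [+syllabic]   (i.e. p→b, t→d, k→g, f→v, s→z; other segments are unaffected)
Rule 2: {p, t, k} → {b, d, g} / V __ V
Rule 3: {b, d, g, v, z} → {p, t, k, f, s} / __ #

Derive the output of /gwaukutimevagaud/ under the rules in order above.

Rule 1 (intervocalic voicing): /k/ is a voiceless obstruent between vowels /u/ and /u/, so it voices to [g]. /t/ is a voiceless obstruent between vowels /u/ and /i/, so it voices to [d]. /gwaukutimevagaud/ → gwaugudimevagaud.
Rule 2 (intervocalic voicing): no segment meets the environment; /gwaugudimevagaud/ is unchanged.
Rule 3 (final devoicing): /d/ is a voiced obstruent in word-final position, so it devoices to [t]. /gwaugudimevagaud/ → gwaugudimevagaut.

gwaugudimevagaut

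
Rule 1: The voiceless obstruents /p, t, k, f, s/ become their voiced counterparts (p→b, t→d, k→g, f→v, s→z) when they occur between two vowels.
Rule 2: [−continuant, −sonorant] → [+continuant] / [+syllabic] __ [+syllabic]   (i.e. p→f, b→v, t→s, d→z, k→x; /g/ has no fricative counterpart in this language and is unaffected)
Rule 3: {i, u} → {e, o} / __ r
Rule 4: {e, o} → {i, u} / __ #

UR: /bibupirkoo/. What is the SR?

Rule 1 (intervocalic voicing): /p/ is a voiceless obstruent between vowels /u/ and /i/, so it voices to [b]. /bibupirkoo/ → bibubirkoo.
Rule 2 (intervocalic spirantization): /b/ is a stop between vowels /i/ and /u/, so it spirantizes to the fricative [v]. /b/ is a stop between vowels /u/ and /i/, so it spirantizes to the fricative [v]. /bibubirkoo/ → bivuvirkoo.
Rule 3 (pre-rhotic lowering): /i/ is a high vowel immediately before /r/, so it lowers to [e]. /bivuvirkoo/ → bivuverkoo.
Rule 4 (final vowel raising): /o/ is a mid vowel in word-final position, so it raises to [u]. /bivuverkoo/ → bivuverkou.

bivuverkou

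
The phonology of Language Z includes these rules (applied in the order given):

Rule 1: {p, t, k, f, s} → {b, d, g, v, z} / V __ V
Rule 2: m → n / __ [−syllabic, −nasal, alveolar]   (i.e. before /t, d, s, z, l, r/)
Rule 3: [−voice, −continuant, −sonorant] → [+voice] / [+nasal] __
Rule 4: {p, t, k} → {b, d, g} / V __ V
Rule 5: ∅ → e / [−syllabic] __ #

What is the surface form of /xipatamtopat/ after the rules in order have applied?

Rule 1 (intervocalic voicing): /p/ is a voiceless obstruent between vowels /i/ and /a/, so it voices to [b]. /t/ is a voiceless obstruent between vowels /a/ and /a/, so it voices to [d]. /p/ is a voiceless obstruent between vowels /o/ and /a/, so it voices to [b]. /xipatamtopat/ → xibadamtobat.
Rule 2 (nasal place assimilation): /m/ precedes the alveolar consonant /t/, so it assimilates in place to [n]. /xibadamtobat/ → xibadantobat.
Rule 3 (post-nasal voicing): /t/ is a voiceless stop immediately after the nasal /n/, so it voices to [d]. /xibadantobat/ → xibadandobat.
Rule 4 (intervocalic voicing): no segment meets the environment; /xibadandobat/ is unchanged.
Rule 5 (final e-epenthesis): the form ends in the consonant /t/, so [e] is inserted word-finally. /xibadandobat/ → xibadandobate.

xibadandobate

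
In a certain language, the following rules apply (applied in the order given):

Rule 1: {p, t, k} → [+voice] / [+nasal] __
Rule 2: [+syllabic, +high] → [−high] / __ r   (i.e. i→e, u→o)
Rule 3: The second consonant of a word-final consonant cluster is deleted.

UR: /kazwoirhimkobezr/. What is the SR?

kazwoerhimgobez

Rule 1 (post-nasal voicing): /k/ is a voiceless stop immediately after the nasal /m/, so it voices to [g]. /kazwoirhimkobezr/ → kazwoirhimgobezr.
Rule 2 (pre-rhotic lowering): /i/ is a high vowel immediately before /r/, so it lowers to [e]. /kazwoirhimgobezr/ → kazwoerhimgobezr.
Rule 3 (final cluster simplification): /r/ is the second consonant of a word-final cluster /zr/, so it deletes. /kazwoerhimgobezr/ → kazwoerhimgobez.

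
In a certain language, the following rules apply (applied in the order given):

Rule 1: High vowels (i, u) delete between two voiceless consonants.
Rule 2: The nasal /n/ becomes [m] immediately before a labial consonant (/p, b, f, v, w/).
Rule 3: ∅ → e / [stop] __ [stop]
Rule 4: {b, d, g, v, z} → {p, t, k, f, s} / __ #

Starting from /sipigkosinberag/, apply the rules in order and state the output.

Rule 1 (high vowel syncope): /i/ is a high vowel flanked by voiceless consonants /s/ and /p/, so it deletes. /sipigkosinberag/ → spigkosinberag.
Rule 2 (nasal place assimilation): /n/ precedes the labial consonant /b/, so it assimilates in place to [m]. /spigkosinberag/ → spigkosimberag.
Rule 3 (stop-cluster e-epenthesis): /g/ and /k/ form a stop–stop cluster, so [e] is inserted between them. /spigkosimberag/ → spigekosimberag.
Rule 4 (final devoicing): /g/ is a voiced obstruent in word-final position, so it devoices to [k]. /spigekosimberag/ → spigekosimberak.

spigekosimberak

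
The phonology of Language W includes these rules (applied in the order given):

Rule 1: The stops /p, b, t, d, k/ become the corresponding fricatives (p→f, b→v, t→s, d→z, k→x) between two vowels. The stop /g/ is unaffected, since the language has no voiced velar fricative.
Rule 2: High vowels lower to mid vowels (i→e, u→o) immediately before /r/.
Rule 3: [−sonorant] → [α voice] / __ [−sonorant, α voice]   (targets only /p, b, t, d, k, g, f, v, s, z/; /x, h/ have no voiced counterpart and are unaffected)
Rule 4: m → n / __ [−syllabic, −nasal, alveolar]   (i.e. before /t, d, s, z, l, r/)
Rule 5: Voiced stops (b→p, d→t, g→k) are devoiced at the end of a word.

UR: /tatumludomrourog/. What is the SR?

tasunluzonroorok

Rule 1 (intervocalic spirantization): /t/ is a stop between vowels /a/ and /u/, so it spirantizes to the fricative [s]. /d/ is a stop between vowels /u/ and /o/, so it spirantizes to the fricative [z]. /tatumludomrourog/ → tasumluzomrourog.
Rule 2 (pre-rhotic lowering): /u/ is a high vowel immediately before /r/, so it lowers to [o]. /tasumluzomrourog/ → tasumluzomroorog.
Rule 3 (regressive voicing assimilation): no segment meets the environment; /tasumluzomroorog/ is unchanged.
Rule 4 (nasal place assimilation): /m/ precedes the alveolar consonant /l/, so it assimilates in place to [n]. /m/ precedes the alveolar consonant /r/, so it assimilates in place to [n]. /tasumluzomroorog/ → tasunluzonroorog.
Rule 5 (final devoicing): /g/ is a voiced stop in word-final position, so it devoices to [k]. /tasunluzonroorog/ → tasunluzonroorok.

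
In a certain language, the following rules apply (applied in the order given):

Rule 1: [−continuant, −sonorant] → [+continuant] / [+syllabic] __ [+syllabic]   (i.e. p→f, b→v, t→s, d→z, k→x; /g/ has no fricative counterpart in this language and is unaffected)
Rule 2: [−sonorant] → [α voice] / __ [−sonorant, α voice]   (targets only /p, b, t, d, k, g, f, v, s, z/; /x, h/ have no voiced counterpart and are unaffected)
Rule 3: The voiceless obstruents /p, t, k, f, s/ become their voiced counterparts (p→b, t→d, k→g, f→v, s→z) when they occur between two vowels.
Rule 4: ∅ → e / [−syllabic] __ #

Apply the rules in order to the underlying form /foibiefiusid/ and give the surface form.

foivieviuzide

Rule 1 (intervocalic spirantization): /b/ is a stop between vowels /i/ and /i/, so it spirantizes to the fricative [v]. /foibiefiusid/ → foiviefiusid.
Rule 2 (regressive voicing assimilation): no segment meets the environment; /foiviefiusid/ is unchanged.
Rule 3 (intervocalic voicing): /f/ is a voiceless obstruent between vowels /e/ and /i/, so it voices to [v]. /s/ is a voiceless obstruent between vowels /u/ and /i/, so it voices to [z]. /foiviefiusid/ → foivieviuzid.
Rule 4 (final e-epenthesis): the form ends in the consonant /d/, so [e] is inserted word-finally. /foivieviuzid/ → foivieviuzide.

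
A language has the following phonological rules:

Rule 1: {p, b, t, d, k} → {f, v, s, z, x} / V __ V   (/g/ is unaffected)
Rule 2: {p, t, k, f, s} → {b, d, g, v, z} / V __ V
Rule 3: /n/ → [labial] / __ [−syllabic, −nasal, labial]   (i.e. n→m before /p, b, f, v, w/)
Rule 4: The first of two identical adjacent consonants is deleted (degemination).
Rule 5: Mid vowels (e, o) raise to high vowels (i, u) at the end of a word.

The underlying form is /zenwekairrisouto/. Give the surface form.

zemwexairizouzu

Rule 1 (intervocalic spirantization): /k/ is a stop between vowels /e/ and /a/, so it spirantizes to the fricative [x]. /t/ is a stop between vowels /u/ and /o/, so it spirantizes to the fricative [s]. /zenwekairrisouto/ → zenwexairrisouso.
Rule 2 (intervocalic voicing): /s/ is a voiceless obstruent between vowels /i/ and /o/, so it voices to [z]. /s/ is a voiceless obstruent between vowels /u/ and /o/, so it voices to [z]. /zenwexairrisouso/ → zenwexairrizouzo.
Rule 3 (nasal place assimilation): /n/ precedes the labial consonant /w/, so it assimilates in place to [m]. /zenwexairrizouzo/ → zemwexairrizouzo.
Rule 4 (degemination): /rr/ is a geminate; the first /r/ deletes. /zemwexairrizouzo/ → zemwexairizouzo.
Rule 5 (final vowel raising): /o/ is a mid vowel in word-final position, so it raises to [u]. /zemwexairizouzo/ → zemwexairizouzu.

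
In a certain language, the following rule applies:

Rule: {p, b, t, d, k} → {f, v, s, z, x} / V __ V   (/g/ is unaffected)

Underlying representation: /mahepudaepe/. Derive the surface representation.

/p/ is a stop between vowels /e/ and /u/, so it spirantizes to the fricative [f].
/d/ is a stop between vowels /u/ and /a/, so it spirantizes to the fricative [z].
/p/ is a stop between vowels /e/ and /e/, so it spirantizes to the fricative [f].
Surface form: [mahefuzaefe].

mahefuzaefe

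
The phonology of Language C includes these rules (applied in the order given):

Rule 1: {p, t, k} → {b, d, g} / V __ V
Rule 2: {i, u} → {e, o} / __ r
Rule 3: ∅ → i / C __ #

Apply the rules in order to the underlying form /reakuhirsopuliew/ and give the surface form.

reaguhersobuliewi

Rule 1 (intervocalic voicing): /k/ is a voiceless stop between vowels /a/ and /u/, so it voices to [g]. /p/ is a voiceless stop between vowels /o/ and /u/, so it voices to [b]. /reakuhirsopuliew/ → reaguhirsobuliew.
Rule 2 (pre-rhotic lowering): /i/ is a high vowel immediately before /r/, so it lowers to [e]. /reaguhirsobuliew/ → reaguhersobuliew.
Rule 3 (final i-epenthesis): the form ends in the consonant /w/, so [i] is inserted word-finally. /reaguhersobuliew/ → reaguhersobuliewi.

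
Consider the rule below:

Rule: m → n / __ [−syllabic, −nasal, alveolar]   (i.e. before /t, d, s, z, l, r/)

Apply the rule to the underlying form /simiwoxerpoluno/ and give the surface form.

simiwoxerpoluno

No segment of /simiwoxerpoluno/ meets the structural description of the rule, so the form surfaces unchanged.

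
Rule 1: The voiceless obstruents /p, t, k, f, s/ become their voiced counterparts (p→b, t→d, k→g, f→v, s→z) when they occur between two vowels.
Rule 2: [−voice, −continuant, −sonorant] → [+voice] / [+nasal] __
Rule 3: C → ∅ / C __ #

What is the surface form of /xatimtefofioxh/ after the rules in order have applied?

xadimdevoviox

Rule 1 (intervocalic voicing): /t/ is a voiceless obstruent between vowels /a/ and /i/, so it voices to [d]. /f/ is a voiceless obstruent between vowels /e/ and /o/, so it voices to [v]. /f/ is a voiceless obstruent between vowels /o/ and /i/, so it voices to [v]. /xatimtefofioxh/ → xadimtevovioxh.
Rule 2 (post-nasal voicing): /t/ is a voiceless stop immediately after the nasal /m/, so it voices to [d]. /xadimtevovioxh/ → xadimdevovioxh.
Rule 3 (final cluster simplification): /h/ is the second consonant of a word-final cluster /xh/, so it deletes. /xadimdevovioxh/ → xadimdevoviox.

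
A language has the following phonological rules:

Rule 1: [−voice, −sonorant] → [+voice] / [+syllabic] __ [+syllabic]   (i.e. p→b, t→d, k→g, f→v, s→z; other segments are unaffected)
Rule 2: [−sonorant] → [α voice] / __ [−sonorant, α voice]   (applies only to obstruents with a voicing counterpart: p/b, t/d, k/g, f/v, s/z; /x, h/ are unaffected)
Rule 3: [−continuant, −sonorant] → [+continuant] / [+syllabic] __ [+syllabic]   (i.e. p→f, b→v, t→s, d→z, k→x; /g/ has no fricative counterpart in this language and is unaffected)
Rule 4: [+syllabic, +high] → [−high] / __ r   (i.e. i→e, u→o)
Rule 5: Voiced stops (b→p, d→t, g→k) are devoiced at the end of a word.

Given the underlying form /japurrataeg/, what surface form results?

javorrazaek

Rule 1 (intervocalic voicing): /p/ is a voiceless obstruent between vowels /a/ and /u/, so it voices to [b]. /t/ is a voiceless obstruent between vowels /a/ and /a/, so it voices to [d]. /japurrataeg/ → jaburradaeg.
Rule 2 (regressive voicing assimilation): no segment meets the environment; /jaburradaeg/ is unchanged.
Rule 3 (intervocalic spirantization): /b/ is a stop between vowels /a/ and /u/, so it spirantizes to the fricative [v]. /d/ is a stop between vowels /a/ and /a/, so it spirantizes to the fricative [z]. /jaburradaeg/ → javurrazaeg.
Rule 4 (pre-rhotic lowering): /u/ is a high vowel immediately before /r/, so it lowers to [o]. /javurrazaeg/ → javorrazaeg.
Rule 5 (final devoicing): /g/ is a voiced stop in word-final position, so it devoices to [k]. /javorrazaeg/ → javorrazaek.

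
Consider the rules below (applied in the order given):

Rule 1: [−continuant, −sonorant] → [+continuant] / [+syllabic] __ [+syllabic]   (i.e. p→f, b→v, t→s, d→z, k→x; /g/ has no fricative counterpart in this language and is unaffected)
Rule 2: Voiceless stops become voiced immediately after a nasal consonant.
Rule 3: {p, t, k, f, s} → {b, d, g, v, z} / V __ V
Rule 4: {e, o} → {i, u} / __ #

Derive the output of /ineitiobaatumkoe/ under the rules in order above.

ineiziovaazumgoi

Rule 1 (intervocalic spirantization): /t/ is a stop between vowels /i/ and /i/, so it spirantizes to the fricative [s]. /b/ is a stop between vowels /o/ and /a/, so it spirantizes to the fricative [v]. /t/ is a stop between vowels /a/ and /u/, so it spirantizes to the fricative [s]. /ineitiobaatumkoe/ → ineisiovaasumkoe.
Rule 2 (post-nasal voicing): /k/ is a voiceless stop immediately after the nasal /m/, so it voices to [g]. /ineisiovaasumkoe/ → ineisiovaasumgoe.
Rule 3 (intervocalic voicing): /s/ is a voiceless obstruent between vowels /i/ and /i/, so it voices to [z]. /s/ is a voiceless obstruent between vowels /a/ and /u/, so it voices to [z]. /ineisiovaasumgoe/ → ineiziovaazumgoe.
Rule 4 (final vowel raising): /e/ is a mid vowel in word-final position, so it raises to [i]. /ineiziovaazumgoe/ → ineiziovaazumgoi.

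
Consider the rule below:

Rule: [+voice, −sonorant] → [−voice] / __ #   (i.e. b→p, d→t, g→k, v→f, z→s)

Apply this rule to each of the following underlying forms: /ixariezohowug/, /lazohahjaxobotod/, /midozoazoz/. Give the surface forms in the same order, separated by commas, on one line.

/ixariezohowug/: /g/ is a voiced obstruent in word-final position, so it devoices to [k]. → [ixariezohowuk].
/lazohahjaxobotod/: /d/ is a voiced obstruent in word-final position, so it devoices to [t]. → [lazohahjaxobotot].
/midozoazoz/: /z/ is a voiced obstruent in word-final position, so it devoices to [s]. → [midozoazos].

ixariezohowuk, lazohahjaxobotot, midozoazos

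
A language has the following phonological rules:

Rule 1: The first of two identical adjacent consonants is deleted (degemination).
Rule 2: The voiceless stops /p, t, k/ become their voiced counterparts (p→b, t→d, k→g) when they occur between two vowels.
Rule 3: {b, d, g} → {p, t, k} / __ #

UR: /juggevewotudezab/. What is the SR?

Rule 1 (degemination): /gg/ is a geminate; the first /g/ deletes. /juggevewotudezab/ → jugevewotudezab.
Rule 2 (intervocalic voicing): /t/ is a voiceless stop between vowels /o/ and /u/, so it voices to [d]. /jugevewotudezab/ → jugevewodudezab.
Rule 3 (final devoicing): /b/ is a voiced stop in word-final position, so it devoices to [p]. /jugevewodudezab/ → jugevewodudezap.

jugevewodudezap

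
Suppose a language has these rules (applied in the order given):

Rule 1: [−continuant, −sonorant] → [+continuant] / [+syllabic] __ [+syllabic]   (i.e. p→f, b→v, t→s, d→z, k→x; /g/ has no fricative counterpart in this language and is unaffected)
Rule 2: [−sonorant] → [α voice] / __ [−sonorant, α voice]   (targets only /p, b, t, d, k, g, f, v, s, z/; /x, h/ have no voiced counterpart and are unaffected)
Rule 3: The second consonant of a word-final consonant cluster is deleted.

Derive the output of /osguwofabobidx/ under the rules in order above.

Rule 1 (intervocalic spirantization): /b/ is a stop between vowels /a/ and /o/, so it spirantizes to the fricative [v]. /b/ is a stop between vowels /o/ and /i/, so it spirantizes to the fricative [v]. /osguwofabobidx/ → osguwofavovidx.
Rule 2 (regressive voicing assimilation): /s/ precedes the voiced obstruent /g/, so it voices to [z] by assimilation. /d/ precedes the voiceless obstruent /x/, so it devoices to [t] by assimilation. /osguwofavovidx/ → ozguwofavovitx.
Rule 3 (final cluster simplification): /x/ is the second consonant of a word-final cluster /tx/, so it deletes. /ozguwofavovitx/ → ozguwofavovit.

ozguwofavovit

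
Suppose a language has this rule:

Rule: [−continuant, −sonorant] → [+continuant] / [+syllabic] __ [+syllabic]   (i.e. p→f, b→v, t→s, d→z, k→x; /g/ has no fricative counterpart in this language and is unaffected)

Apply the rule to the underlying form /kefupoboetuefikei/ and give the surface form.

/p/ is a stop between vowels /u/ and /o/, so it spirantizes to the fricative [f].
/b/ is a stop between vowels /o/ and /o/, so it spirantizes to the fricative [v].
/t/ is a stop between vowels /e/ and /u/, so it spirantizes to the fricative [s].
/k/ is a stop between vowels /i/ and /e/, so it spirantizes to the fricative [x].
The other instance of /k/ does not occur in the required environment and remains unchanged.
Surface form: [kefufovoesuefixei].

kefufovoesuefixei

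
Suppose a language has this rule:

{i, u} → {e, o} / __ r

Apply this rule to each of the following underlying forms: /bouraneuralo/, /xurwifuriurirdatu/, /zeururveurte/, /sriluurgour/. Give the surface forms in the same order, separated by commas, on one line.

/bouraneuralo/: /u/ is a high vowel immediately before /r/, so it lowers to [o]. /u/ is a high vowel immediately before /r/, so it lowers to [o]. → [booraneoralo].
/xurwifuriurirdatu/: /u/ is a high vowel immediately before /r/, so it lowers to [o]. /u/ is a high vowel immediately before /r/, so it lowers to [o]. /u/ is a high vowel immediately before /r/, so it lowers to [o]. /i/ is a high vowel immediately before /r/, so it lowers to [e]. → [xorwiforiorerdatu].
/zeururveurte/: /u/ is a high vowel immediately before /r/, so it lowers to [o]. /u/ is a high vowel immediately before /r/, so it lowers to [o]. /u/ is a high vowel immediately before /r/, so it lowers to [o]. → [zeororveorte].
/sriluurgour/: /u/ is a high vowel immediately before /r/, so it lowers to [o]. /u/ is a high vowel immediately before /r/, so it lowers to [o]. → [sriluorgoor].

booraneoralo, xorwiforiorerdatu, zeororveorte, sriluorgoor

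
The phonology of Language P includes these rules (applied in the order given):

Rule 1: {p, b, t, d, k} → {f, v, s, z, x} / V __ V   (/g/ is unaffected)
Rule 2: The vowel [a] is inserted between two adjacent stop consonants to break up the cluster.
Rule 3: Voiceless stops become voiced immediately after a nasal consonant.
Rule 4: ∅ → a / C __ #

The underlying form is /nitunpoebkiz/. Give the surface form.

nisunboebakiza

Rule 1 (intervocalic spirantization): /t/ is a stop between vowels /i/ and /u/, so it spirantizes to the fricative [s]. /nitunpoebkiz/ → nisunpoebkiz.
Rule 2 (stop-cluster a-epenthesis): /b/ and /k/ form a stop–stop cluster, so [a] is inserted between them. /nisunpoebkiz/ → nisunpoebakiz.
Rule 3 (post-nasal voicing): /p/ is a voiceless stop immediately after the nasal /n/, so it voices to [b]. /nisunpoebakiz/ → nisunboebakiz.
Rule 4 (final a-epenthesis): the form ends in the consonant /z/, so [a] is inserted word-finally. /nisunboebakiz/ → nisunboebakiza.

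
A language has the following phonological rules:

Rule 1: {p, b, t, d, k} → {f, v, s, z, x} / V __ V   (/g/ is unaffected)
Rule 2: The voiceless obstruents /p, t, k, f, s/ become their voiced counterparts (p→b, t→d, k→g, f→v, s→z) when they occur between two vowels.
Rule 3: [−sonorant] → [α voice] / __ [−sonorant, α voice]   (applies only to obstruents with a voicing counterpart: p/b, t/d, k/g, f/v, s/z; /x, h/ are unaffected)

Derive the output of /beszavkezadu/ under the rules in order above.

bezzafkezazu

Rule 1 (intervocalic spirantization): /d/ is a stop between vowels /a/ and /u/, so it spirantizes to the fricative [z]. /beszavkezadu/ → beszavkezazu.
Rule 2 (intervocalic voicing): no segment meets the environment; /beszavkezazu/ is unchanged.
Rule 3 (regressive voicing assimilation): /s/ precedes the voiced obstruent /z/, so it voices to [z] by assimilation. /v/ precedes the voiceless obstruent /k/, so it devoices to [f] by assimilation. /beszavkezazu/ → bezzafkezazu.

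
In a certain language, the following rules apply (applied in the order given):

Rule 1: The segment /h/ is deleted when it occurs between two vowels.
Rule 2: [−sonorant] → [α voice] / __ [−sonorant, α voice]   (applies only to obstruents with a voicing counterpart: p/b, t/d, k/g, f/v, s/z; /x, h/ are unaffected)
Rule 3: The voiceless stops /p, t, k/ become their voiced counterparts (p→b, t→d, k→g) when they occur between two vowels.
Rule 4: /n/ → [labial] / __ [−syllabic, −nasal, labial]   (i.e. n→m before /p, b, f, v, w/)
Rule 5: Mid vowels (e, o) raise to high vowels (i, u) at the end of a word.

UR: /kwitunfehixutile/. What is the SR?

kwidumfeixudili

Rule 1 (intervocalic h-deletion): /h/ occurs between vowels /e/ and /i/, so it deletes. /kwitunfehixutile/ → kwitunfeixutile.
Rule 2 (regressive voicing assimilation): no segment meets the environment; /kwitunfeixutile/ is unchanged.
Rule 3 (intervocalic voicing): /t/ is a voiceless stop between vowels /i/ and /u/, so it voices to [d]. /t/ is a voiceless stop between vowels /u/ and /i/, so it voices to [d]. /kwitunfeixutile/ → kwidunfeixudile.
Rule 4 (nasal place assimilation): /n/ precedes the labial consonant /f/, so it assimilates in place to [m]. /kwidunfeixudile/ → kwidumfeixudile.
Rule 5 (final vowel raising): /e/ is a mid vowel in word-final position, so it raises to [i]. /kwidumfeixudile/ → kwidumfeixudili.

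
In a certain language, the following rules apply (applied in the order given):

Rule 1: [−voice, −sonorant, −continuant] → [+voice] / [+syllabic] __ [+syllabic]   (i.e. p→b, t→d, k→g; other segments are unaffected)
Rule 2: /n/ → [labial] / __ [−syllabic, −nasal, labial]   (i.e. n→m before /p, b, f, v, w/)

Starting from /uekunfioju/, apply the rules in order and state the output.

Rule 1 (intervocalic voicing): /k/ is a voiceless stop between vowels /e/ and /u/, so it voices to [g]. /uekunfioju/ → uegunfioju.
Rule 2 (nasal place assimilation): /n/ precedes the labial consonant /f/, so it assimilates in place to [m]. /uegunfioju/ → uegumfioju.

uegumfioju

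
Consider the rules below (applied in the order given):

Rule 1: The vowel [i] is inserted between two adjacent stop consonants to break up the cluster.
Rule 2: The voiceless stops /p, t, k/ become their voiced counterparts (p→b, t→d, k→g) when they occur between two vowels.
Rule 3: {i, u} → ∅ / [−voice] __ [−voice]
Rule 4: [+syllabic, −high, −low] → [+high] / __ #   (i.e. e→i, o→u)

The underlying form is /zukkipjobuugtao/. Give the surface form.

Rule 1 (stop-cluster i-epenthesis): /k/ and /k/ form a stop–stop cluster, so [i] is inserted between them. /g/ and /t/ form a stop–stop cluster, so [i] is inserted between them. /zukkipjobuugtao/ → zukikipjobuugitao.
Rule 2 (intervocalic voicing): /k/ is a voiceless stop between vowels /u/ and /i/, so it voices to [g]. /k/ is a voiceless stop between vowels /i/ and /i/, so it voices to [g]. /t/ is a voiceless stop between vowels /i/ and /a/, so it voices to [d]. /zukikipjobuugitao/ → zugigipjobuugidao.
Rule 3 (high vowel syncope): no segment meets the environment; /zugigipjobuugidao/ is unchanged.
Rule 4 (final vowel raising): /o/ is a mid vowel in word-final position, so it raises to [u]. /zugigipjobuugidao/ → zugigipjobuugidau.

zugigipjobuugidau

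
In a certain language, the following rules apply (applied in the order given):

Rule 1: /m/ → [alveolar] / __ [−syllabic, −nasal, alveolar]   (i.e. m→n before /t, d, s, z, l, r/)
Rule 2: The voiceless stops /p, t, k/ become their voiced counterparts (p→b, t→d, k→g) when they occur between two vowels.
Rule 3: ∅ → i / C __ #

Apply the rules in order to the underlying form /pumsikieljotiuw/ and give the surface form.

Rule 1 (nasal place assimilation): /m/ precedes the alveolar consonant /s/, so it assimilates in place to [n]. /pumsikieljotiuw/ → punsikieljotiuw.
Rule 2 (intervocalic voicing): /k/ is a voiceless stop between vowels /i/ and /i/, so it voices to [g]. /t/ is a voiceless stop between vowels /o/ and /i/, so it voices to [d]. /punsikieljotiuw/ → punsigieljodiuw.
Rule 3 (final i-epenthesis): the form ends in the consonant /w/, so [i] is inserted word-finally. /punsigieljodiuw/ → punsigieljodiuwi.

punsigieljodiuwi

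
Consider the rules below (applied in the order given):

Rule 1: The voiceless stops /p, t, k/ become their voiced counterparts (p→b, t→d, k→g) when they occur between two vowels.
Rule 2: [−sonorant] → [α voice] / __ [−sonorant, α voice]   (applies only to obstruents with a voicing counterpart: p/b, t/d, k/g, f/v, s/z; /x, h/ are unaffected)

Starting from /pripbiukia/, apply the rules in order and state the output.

Rule 1 (intervocalic voicing): /k/ is a voiceless stop between vowels /u/ and /i/, so it voices to [g]. /pripbiukia/ → pripbiugia.
Rule 2 (regressive voicing assimilation): /p/ precedes the voiced obstruent /b/, so it voices to [b] by assimilation. /pripbiugia/ → pribbiugia.

pribbiugia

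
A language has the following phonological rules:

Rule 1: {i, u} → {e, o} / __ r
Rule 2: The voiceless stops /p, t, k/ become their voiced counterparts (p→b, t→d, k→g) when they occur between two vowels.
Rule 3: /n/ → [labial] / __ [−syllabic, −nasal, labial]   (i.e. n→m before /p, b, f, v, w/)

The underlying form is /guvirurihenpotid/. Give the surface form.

guverorihempodid

Rule 1 (pre-rhotic lowering): /i/ is a high vowel immediately before /r/, so it lowers to [e]. /u/ is a high vowel immediately before /r/, so it lowers to [o]. /guvirurihenpotid/ → guverorihenpotid.
Rule 2 (intervocalic voicing): /t/ is a voiceless stop between vowels /o/ and /i/, so it voices to [d]. /guverorihenpotid/ → guverorihenpodid.
Rule 3 (nasal place assimilation): /n/ precedes the labial consonant /p/, so it assimilates in place to [m]. /guverorihenpodid/ → guverorihempodid.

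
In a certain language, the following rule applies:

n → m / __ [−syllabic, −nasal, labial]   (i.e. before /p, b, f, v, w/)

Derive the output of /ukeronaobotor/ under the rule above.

No segment of /ukeronaobotor/ meets the structural description of the rule, so the form surfaces unchanged.

ukeronaobotor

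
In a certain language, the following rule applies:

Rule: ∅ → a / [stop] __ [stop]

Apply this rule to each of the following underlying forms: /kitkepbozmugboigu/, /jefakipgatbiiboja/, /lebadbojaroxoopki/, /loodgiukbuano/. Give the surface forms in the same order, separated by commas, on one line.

kitakepabozmugaboigu, jefakipagatabiiboja, lebadabojaroxoopaki, loodagiukabuano

/kitkepbozmugboigu/: /t/ and /k/ form a stop–stop cluster, so [a] is inserted between them. /p/ and /b/ form a stop–stop cluster, so [a] is inserted between them. /g/ and /b/ form a stop–stop cluster, so [a] is inserted between them. → [kitakepabozmugaboigu].
/jefakipgatbiiboja/: /p/ and /g/ form a stop–stop cluster, so [a] is inserted between them. /t/ and /b/ form a stop–stop cluster, so [a] is inserted between them. → [jefakipagatabiiboja].
/lebadbojaroxoopki/: /d/ and /b/ form a stop–stop cluster, so [a] is inserted between them. /p/ and /k/ form a stop–stop cluster, so [a] is inserted between them. → [lebadabojaroxoopaki].
/loodgiukbuano/: /d/ and /g/ form a stop–stop cluster, so [a] is inserted between them. /k/ and /b/ form a stop–stop cluster, so [a] is inserted between them. → [loodagiukabuano].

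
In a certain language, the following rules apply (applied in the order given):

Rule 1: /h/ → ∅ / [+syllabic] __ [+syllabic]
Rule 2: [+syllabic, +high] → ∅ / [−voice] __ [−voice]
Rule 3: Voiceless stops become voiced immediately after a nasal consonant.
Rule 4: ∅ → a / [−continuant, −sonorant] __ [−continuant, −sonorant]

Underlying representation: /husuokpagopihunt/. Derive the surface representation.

hsuokapagopiund

Rule 1 (intervocalic h-deletion): /h/ occurs between vowels /i/ and /u/, so it deletes. /husuokpagopihunt/ → husuokpagopiunt.
Rule 2 (high vowel syncope): /u/ is a high vowel flanked by voiceless consonants /h/ and /s/, so it deletes. /husuokpagopiunt/ → hsuokpagopiunt.
Rule 3 (post-nasal voicing): /t/ is a voiceless stop immediately after the nasal /n/, so it voices to [d]. /hsuokpagopiunt/ → hsuokpagopiund.
Rule 4 (stop-cluster a-epenthesis): /k/ and /p/ form a stop–stop cluster, so [a] is inserted between them. /hsuokpagopiund/ → hsuokapagopiund.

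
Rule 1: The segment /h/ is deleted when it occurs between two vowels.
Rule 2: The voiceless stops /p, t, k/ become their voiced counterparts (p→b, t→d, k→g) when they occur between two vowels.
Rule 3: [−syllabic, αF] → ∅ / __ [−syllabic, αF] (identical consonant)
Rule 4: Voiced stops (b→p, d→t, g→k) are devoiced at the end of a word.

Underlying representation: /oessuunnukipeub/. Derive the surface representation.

oesuunugibeup

Rule 1 (intervocalic h-deletion): no segment meets the environment; /oessuunnukipeub/ is unchanged.
Rule 2 (intervocalic voicing): /k/ is a voiceless stop between vowels /u/ and /i/, so it voices to [g]. /p/ is a voiceless stop between vowels /i/ and /e/, so it voices to [b]. /oessuunnukipeub/ → oessuunnugibeub.
Rule 3 (degemination): /ss/ is a geminate; the first /s/ deletes. /nn/ is a geminate; the first /n/ deletes. /oessuunnugibeub/ → oesuunugibeub.
Rule 4 (final devoicing): /b/ is a voiced stop in word-final position, so it devoices to [p]. /oesuunugibeub/ → oesuunugibeup.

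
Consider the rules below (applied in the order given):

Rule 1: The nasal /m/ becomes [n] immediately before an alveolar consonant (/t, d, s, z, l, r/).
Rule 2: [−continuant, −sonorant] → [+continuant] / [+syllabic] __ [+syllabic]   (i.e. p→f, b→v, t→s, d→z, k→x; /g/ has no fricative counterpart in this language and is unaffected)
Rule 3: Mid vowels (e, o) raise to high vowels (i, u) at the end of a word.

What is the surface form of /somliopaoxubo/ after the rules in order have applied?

sonliofaoxuvu

Rule 1 (nasal place assimilation): /m/ precedes the alveolar consonant /l/, so it assimilates in place to [n]. /somliopaoxubo/ → sonliopaoxubo.
Rule 2 (intervocalic spirantization): /p/ is a stop between vowels /o/ and /a/, so it spirantizes to the fricative [f]. /b/ is a stop between vowels /u/ and /o/, so it spirantizes to the fricative [v]. /sonliopaoxubo/ → sonliofaoxuvo.
Rule 3 (final vowel raising): /o/ is a mid vowel in word-final position, so it raises to [u]. /sonliofaoxuvo/ → sonliofaoxuvu.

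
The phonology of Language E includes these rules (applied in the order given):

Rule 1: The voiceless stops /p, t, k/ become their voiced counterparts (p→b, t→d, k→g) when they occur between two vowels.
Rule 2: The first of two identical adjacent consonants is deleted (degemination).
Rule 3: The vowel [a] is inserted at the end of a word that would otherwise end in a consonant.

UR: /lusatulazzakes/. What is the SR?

lusadulazagesa

Rule 1 (intervocalic voicing): /t/ is a voiceless stop between vowels /a/ and /u/, so it voices to [d]. /k/ is a voiceless stop between vowels /a/ and /e/, so it voices to [g]. /lusatulazzakes/ → lusadulazzages.
Rule 2 (degemination): /zz/ is a geminate; the first /z/ deletes. /lusadulazzages/ → lusadulazages.
Rule 3 (final a-epenthesis): the form ends in the consonant /s/, so [a] is inserted word-finally. /lusadulazages/ → lusadulazagesa.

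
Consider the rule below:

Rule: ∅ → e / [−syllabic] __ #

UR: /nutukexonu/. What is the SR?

No segment of /nutukexonu/ meets the structural description of the rule, so the form surfaces unchanged.

nutukexonu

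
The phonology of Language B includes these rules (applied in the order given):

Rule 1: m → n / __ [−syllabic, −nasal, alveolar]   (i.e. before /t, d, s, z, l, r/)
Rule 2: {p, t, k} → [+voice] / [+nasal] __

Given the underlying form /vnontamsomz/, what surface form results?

Rule 1 (nasal place assimilation): /m/ precedes the alveolar consonant /s/, so it assimilates in place to [n]. /m/ precedes the alveolar consonant /z/, so it assimilates in place to [n]. /vnontamsomz/ → vnontansonz.
Rule 2 (post-nasal voicing): /t/ is a voiceless stop immediately after the nasal /n/, so it voices to [d]. /vnontansonz/ → vnondansonz.

vnondansonz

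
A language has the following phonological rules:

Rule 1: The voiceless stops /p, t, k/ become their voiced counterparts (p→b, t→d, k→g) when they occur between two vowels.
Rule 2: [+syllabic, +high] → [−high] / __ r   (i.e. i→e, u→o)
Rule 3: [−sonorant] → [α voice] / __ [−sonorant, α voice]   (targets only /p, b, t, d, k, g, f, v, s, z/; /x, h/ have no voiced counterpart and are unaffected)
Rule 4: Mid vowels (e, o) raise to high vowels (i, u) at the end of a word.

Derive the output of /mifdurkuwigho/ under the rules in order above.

mivdorkuwikhu

Rule 1 (intervocalic voicing): no segment meets the environment; /mifdurkuwigho/ is unchanged.
Rule 2 (pre-rhotic lowering): /u/ is a high vowel immediately before /r/, so it lowers to [o]. /mifdurkuwigho/ → mifdorkuwigho.
Rule 3 (regressive voicing assimilation): /f/ precedes the voiced obstruent /d/, so it voices to [v] by assimilation. /g/ precedes the voiceless obstruent /h/, so it devoices to [k] by assimilation. /mifdorkuwigho/ → mivdorkuwikho.
Rule 4 (final vowel raising): /o/ is a mid vowel in word-final position, so it raises to [u]. /mivdorkuwikho/ → mivdorkuwikhu.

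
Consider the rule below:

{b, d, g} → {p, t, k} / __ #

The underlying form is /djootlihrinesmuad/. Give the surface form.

/d/ is a voiced stop in word-final position, so it devoices to [t].
Surface form: [djootlihrinesmuat].

djootlihrinesmuat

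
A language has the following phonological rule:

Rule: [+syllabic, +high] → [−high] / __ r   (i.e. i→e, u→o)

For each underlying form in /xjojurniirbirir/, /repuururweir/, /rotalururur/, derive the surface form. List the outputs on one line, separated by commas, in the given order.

xjojornierberer, repuororweer, rotalororor

/xjojurniirbirir/: /u/ is a high vowel immediately before /r/, so it lowers to [o]. /i/ is a high vowel immediately before /r/, so it lowers to [e]. /i/ is a high vowel immediately before /r/, so it lowers to [e]. /i/ is a high vowel immediately before /r/, so it lowers to [e]. → [xjojornierberer].
/repuururweir/: /u/ is a high vowel immediately before /r/, so it lowers to [o]. /u/ is a high vowel immediately before /r/, so it lowers to [o]. /i/ is a high vowel immediately before /r/, so it lowers to [e]. → [repuororweer].
/rotalururur/: /u/ is a high vowel immediately before /r/, so it lowers to [o]. /u/ is a high vowel immediately before /r/, so it lowers to [o]. /u/ is a high vowel immediately before /r/, so it lowers to [o]. → [rotalororor].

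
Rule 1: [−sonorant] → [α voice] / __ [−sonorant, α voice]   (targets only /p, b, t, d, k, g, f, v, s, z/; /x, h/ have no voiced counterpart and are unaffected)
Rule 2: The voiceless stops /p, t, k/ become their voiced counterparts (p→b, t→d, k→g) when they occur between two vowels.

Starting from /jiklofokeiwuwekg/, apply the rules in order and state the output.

Rule 1 (regressive voicing assimilation): /k/ precedes the voiced obstruent /g/, so it voices to [g] by assimilation. /jiklofokeiwuwekg/ → jiklofokeiwuwegg.
Rule 2 (intervocalic voicing): /k/ is a voiceless stop between vowels /o/ and /e/, so it voices to [g]. /jiklofokeiwuwegg/ → jiklofogeiwuwegg.

jiklofogeiwuwegg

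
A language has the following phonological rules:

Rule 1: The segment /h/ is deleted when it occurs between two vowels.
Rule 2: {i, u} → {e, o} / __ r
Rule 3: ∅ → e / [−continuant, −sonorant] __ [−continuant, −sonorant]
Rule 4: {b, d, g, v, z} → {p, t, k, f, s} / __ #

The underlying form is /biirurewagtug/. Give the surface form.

Rule 1 (intervocalic h-deletion): no segment meets the environment; /biirurewagtug/ is unchanged.
Rule 2 (pre-rhotic lowering): /i/ is a high vowel immediately before /r/, so it lowers to [e]. /u/ is a high vowel immediately before /r/, so it lowers to [o]. /biirurewagtug/ → bierorewagtug.
Rule 3 (stop-cluster e-epenthesis): /g/ and /t/ form a stop–stop cluster, so [e] is inserted between them. /bierorewagtug/ → bierorewagetug.
Rule 4 (final devoicing): /g/ is a voiced obstruent in word-final position, so it devoices to [k]. /bierorewagetug/ → bierorewagetuk.

bierorewagetuk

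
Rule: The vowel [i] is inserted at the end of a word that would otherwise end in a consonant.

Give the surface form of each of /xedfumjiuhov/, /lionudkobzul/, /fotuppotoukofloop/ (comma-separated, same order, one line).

xedfumjiuhovi, lionudkobzuli, fotuppotoukofloopi

/xedfumjiuhov/: the form ends in the consonant /v/, so [i] is inserted word-finally. → [xedfumjiuhovi].
/lionudkobzul/: the form ends in the consonant /l/, so [i] is inserted word-finally. → [lionudkobzuli].
/fotuppotoukofloop/: the form ends in the consonant /p/, so [i] is inserted word-finally. → [fotuppotoukofloopi].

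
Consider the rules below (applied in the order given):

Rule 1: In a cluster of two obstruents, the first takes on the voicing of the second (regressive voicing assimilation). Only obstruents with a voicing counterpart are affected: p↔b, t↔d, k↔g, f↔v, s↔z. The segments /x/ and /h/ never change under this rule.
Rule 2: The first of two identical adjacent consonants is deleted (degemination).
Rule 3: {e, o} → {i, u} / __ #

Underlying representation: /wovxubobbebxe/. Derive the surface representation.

wofxubobepxi

Rule 1 (regressive voicing assimilation): /v/ precedes the voiceless obstruent /x/, so it devoices to [f] by assimilation. /b/ precedes the voiceless obstruent /x/, so it devoices to [p] by assimilation. /wovxubobbebxe/ → wofxubobbepxe.
Rule 2 (degemination): /bb/ is a geminate; the first /b/ deletes. /wofxubobbepxe/ → wofxubobepxe.
Rule 3 (final vowel raising): /e/ is a mid vowel in word-final position, so it raises to [i]. /wofxubobepxe/ → wofxubobepxi.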